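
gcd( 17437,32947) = 47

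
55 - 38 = 17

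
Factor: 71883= 3^2*7^2*163^1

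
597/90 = 6 + 19/30 = 6.63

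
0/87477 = 0=0.00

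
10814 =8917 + 1897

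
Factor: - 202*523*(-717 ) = 2^1*3^1 * 101^1*239^1*523^1=75748182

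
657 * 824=541368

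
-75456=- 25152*3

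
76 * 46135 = 3506260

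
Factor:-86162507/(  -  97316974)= 2^( - 1) * 19^(  -  1) *2560973^( - 1)*86162507^1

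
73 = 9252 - 9179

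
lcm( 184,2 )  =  184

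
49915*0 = 0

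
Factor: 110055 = 3^1*5^1*11^1*23^1*29^1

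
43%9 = 7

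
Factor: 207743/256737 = 3^( - 1)*13^( - 1)*29^(-1)*227^( - 1 ) * 207743^1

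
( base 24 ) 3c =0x54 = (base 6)220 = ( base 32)2k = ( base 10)84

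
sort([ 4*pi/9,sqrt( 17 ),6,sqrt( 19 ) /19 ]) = [sqrt ( 19 ) /19,4 *pi/9,sqrt( 17),6]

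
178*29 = 5162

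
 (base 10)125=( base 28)4D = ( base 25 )50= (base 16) 7D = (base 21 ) 5k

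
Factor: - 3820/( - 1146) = 2^1*3^( - 1) * 5^1 = 10/3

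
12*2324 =27888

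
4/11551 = 4/11551  =  0.00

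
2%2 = 0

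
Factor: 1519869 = 3^1 * 13^1*38971^1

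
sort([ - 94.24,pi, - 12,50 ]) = [ - 94.24, - 12, pi,50 ]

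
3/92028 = 1/30676=0.00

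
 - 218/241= - 1 + 23/241 = - 0.90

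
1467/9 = 163 = 163.00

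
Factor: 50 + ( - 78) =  - 28 = - 2^2  *  7^1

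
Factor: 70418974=2^1*661^1*53267^1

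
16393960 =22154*740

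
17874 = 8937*2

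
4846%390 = 166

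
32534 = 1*32534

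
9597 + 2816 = 12413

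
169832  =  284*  598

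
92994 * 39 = 3626766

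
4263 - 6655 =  - 2392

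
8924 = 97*92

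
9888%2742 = 1662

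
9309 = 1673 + 7636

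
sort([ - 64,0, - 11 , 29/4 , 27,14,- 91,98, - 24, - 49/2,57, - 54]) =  [-91, - 64, - 54,-49/2, - 24,- 11,0,29/4,14,27, 57,98]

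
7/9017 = 7/9017=0.00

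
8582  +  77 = 8659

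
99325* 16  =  1589200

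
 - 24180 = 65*( - 372) 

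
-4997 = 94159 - 99156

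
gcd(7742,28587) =1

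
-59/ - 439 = 59/439= 0.13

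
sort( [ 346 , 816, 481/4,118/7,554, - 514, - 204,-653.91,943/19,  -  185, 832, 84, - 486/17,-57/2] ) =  [- 653.91, - 514 ,- 204, - 185, - 486/17,  -  57/2,118/7,943/19, 84,481/4, 346,  554,816, 832] 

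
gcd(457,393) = 1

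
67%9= 4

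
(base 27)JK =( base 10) 533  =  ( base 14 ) 2a1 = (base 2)1000010101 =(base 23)104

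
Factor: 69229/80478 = 2^( - 1)*3^(-2 ) * 17^ (-1)*107^1*263^ ( - 1 ) * 647^1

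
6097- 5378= 719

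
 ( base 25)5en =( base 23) 6E2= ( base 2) 110110101010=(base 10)3498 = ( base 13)1791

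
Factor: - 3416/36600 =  - 7/75 = -  3^(  -  1 )*5^(  -  2 ) * 7^1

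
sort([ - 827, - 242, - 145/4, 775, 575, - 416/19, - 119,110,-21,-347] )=[ - 827, - 347,-242, -119 ,-145/4, - 416/19,-21,110, 575, 775 ]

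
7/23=7/23 = 0.30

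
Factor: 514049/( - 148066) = - 2^( - 1)*101^(-1 )*733^( - 1)*514049^1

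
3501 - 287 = 3214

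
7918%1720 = 1038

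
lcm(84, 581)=6972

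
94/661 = 94/661 = 0.14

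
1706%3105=1706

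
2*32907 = 65814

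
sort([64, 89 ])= [64, 89] 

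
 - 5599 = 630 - 6229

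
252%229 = 23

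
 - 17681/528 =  - 34+ 271/528 = -33.49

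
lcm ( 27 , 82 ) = 2214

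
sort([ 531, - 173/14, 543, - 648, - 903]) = [ - 903, - 648, - 173/14  ,  531,543]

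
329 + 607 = 936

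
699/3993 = 233/1331 = 0.18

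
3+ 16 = 19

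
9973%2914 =1231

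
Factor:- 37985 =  - 5^1*71^1 *107^1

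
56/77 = 8/11 = 0.73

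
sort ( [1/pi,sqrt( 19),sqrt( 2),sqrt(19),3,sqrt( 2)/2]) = [1/pi , sqrt( 2 ) /2,sqrt( 2 ),3, sqrt( 19) , sqrt( 19 ) ]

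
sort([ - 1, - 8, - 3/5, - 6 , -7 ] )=[ - 8, - 7, - 6,-1, - 3/5] 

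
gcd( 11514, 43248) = 6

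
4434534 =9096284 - 4661750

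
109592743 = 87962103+21630640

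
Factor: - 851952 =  -2^4*  3^1 * 17749^1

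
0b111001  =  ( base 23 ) 2b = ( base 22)2d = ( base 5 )212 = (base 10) 57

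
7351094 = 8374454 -1023360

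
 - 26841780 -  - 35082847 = 8241067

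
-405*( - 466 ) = 188730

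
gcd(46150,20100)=50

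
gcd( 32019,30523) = 1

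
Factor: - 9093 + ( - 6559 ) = - 15652= - 2^2*7^1*13^1*43^1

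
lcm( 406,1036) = 30044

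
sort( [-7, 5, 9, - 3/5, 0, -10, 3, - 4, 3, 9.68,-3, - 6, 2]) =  [ - 10, - 7,-6,-4, - 3,- 3/5,0, 2,3, 3, 5 , 9,  9.68] 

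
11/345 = 11/345 = 0.03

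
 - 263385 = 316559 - 579944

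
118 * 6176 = 728768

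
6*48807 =292842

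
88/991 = 88/991 = 0.09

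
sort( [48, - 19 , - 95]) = [ - 95,  -  19,48]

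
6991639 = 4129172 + 2862467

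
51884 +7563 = 59447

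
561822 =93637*6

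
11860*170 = 2016200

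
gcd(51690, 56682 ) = 6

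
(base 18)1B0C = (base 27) COC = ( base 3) 110220110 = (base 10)9408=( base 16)24C0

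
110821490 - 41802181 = 69019309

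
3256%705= 436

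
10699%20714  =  10699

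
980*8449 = 8280020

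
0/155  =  0 = 0.00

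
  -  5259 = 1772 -7031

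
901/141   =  901/141 =6.39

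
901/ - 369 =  - 3 + 206/369 = - 2.44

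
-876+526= -350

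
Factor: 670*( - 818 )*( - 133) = 2^2*5^1*7^1*19^1*67^1  *409^1 = 72891980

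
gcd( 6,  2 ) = 2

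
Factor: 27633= 3^1 * 61^1*151^1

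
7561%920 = 201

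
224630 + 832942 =1057572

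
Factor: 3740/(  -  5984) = -2^( - 3) * 5^1 = -5/8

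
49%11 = 5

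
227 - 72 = 155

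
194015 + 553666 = 747681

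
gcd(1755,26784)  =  27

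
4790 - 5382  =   - 592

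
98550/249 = 395 + 65/83 = 395.78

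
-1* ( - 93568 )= 93568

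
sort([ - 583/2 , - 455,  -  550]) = [  -  550,-455,  -  583/2 ] 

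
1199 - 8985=  -  7786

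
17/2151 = 17/2151 = 0.01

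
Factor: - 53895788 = - 2^2*2897^1 *4651^1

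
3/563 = 3/563 = 0.01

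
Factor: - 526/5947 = - 2^1*19^( - 1 )*263^1 * 313^( - 1)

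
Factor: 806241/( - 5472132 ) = - 268747/1824044  =  - 2^ ( - 2 )*59^ ( - 2 )*131^ (-1 )* 268747^1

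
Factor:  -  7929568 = - 2^5 * 247799^1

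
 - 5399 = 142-5541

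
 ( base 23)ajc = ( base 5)140424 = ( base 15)1A79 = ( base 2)1011001101011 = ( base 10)5739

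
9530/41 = 9530/41=232.44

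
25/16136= 25/16136 = 0.00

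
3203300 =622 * 5150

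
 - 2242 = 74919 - 77161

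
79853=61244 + 18609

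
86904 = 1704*51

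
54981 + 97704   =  152685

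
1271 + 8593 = 9864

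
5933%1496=1445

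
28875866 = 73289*394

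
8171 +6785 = 14956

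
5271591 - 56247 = 5215344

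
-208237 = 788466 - 996703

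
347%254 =93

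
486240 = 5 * 97248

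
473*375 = 177375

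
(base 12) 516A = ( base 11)6730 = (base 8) 21242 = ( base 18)196a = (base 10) 8866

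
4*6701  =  26804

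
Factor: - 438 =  - 2^1 * 3^1*73^1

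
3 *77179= 231537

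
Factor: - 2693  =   - 2693^1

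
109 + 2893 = 3002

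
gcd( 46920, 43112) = 136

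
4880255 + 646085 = 5526340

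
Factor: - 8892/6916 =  - 3^2*7^(-1) = -  9/7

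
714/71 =714/71 =10.06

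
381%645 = 381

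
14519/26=558 + 11/26 = 558.42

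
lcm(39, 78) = 78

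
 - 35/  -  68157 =35/68157 = 0.00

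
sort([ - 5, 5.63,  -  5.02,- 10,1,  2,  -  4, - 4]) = [ - 10, -5.02, - 5, - 4,-4, 1 , 2, 5.63 ]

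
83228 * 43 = 3578804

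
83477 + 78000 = 161477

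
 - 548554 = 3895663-4444217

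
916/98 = 458/49 = 9.35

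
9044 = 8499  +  545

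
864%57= 9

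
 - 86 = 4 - 90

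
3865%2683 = 1182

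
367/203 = 367/203 = 1.81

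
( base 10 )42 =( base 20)22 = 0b101010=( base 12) 36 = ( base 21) 20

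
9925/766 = 9925/766 = 12.96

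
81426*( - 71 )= - 5781246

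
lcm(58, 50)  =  1450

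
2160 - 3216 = - 1056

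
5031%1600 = 231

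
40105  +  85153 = 125258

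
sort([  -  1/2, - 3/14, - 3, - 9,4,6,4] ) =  [ - 9, - 3, - 1/2, - 3/14,4,4,6] 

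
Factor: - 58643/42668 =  - 2^ (-2)*13^2*347^1*10667^( - 1)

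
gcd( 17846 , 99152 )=2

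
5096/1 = 5096=5096.00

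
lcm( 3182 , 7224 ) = 267288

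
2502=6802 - 4300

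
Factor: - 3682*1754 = -6458228 = - 2^2* 7^1*263^1*877^1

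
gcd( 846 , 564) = 282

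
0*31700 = 0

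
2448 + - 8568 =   -  6120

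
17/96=17/96= 0.18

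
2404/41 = 2404/41 = 58.63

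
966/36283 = 966/36283 = 0.03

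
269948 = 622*434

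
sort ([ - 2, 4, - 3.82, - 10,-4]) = [  -  10, - 4, - 3.82, - 2 , 4 ]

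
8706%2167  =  38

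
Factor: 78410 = 2^1 * 5^1*7841^1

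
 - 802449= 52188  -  854637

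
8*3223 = 25784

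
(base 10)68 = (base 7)125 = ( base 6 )152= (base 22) 32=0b1000100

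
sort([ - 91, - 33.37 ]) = [ - 91,  -  33.37]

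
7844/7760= 1 + 21/1940 = 1.01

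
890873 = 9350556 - 8459683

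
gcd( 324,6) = 6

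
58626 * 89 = 5217714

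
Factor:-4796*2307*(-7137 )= 78966422964 = 2^2 * 3^3*11^1 * 13^1*61^1* 109^1* 769^1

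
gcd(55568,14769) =1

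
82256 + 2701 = 84957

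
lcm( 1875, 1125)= 5625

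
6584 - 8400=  - 1816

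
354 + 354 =708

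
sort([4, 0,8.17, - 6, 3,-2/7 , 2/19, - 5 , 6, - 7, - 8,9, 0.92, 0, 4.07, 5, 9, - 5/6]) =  [ - 8, - 7,-6,-5,- 5/6, - 2/7, 0, 0 , 2/19, 0.92, 3, 4,4.07,5,  6 , 8.17, 9, 9] 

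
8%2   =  0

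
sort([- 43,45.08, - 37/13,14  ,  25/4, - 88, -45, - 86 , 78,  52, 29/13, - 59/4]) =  [ - 88, - 86, - 45, - 43, - 59/4 , - 37/13,  29/13 , 25/4,  14 , 45.08, 52,  78]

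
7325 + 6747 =14072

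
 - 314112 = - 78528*4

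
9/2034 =1/226=0.00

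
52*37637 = 1957124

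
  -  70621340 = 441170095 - 511791435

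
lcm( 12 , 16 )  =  48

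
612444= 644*951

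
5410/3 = 5410/3= 1803.33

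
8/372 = 2/93  =  0.02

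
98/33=2  +  32/33  =  2.97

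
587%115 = 12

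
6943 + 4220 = 11163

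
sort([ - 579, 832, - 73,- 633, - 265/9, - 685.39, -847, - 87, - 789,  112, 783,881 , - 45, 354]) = [ - 847, - 789, - 685.39, - 633, - 579, - 87,-73 , - 45,- 265/9, 112, 354,783, 832, 881]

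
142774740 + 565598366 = 708373106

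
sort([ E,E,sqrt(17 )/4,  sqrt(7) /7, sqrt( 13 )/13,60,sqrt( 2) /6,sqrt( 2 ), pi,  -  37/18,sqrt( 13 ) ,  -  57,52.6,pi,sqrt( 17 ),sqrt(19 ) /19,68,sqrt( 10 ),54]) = [ - 57, - 37/18,sqrt( 19 )/19, sqrt (2 )/6,sqrt( 13 )/13,  sqrt( 7 )/7, sqrt( 17)/4,sqrt(2),E, E,  pi,pi,sqrt( 10),sqrt (13 ),sqrt(17), 52.6,54, 60,  68]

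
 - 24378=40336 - 64714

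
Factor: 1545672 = 2^3 * 3^1*64403^1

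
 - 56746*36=-2042856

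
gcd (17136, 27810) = 18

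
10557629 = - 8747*(  -  1207)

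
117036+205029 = 322065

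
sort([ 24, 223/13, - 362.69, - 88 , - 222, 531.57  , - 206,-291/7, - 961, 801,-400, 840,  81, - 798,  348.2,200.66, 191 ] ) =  [-961, - 798, - 400, - 362.69,- 222,-206, - 88, - 291/7, 223/13,24, 81,  191, 200.66, 348.2,531.57,  801, 840]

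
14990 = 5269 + 9721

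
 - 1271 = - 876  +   - 395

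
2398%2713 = 2398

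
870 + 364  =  1234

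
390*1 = 390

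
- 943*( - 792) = 746856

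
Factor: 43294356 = 2^2*3^2*7^1 * 171803^1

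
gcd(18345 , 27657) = 3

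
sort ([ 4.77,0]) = [ 0,4.77]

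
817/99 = 817/99  =  8.25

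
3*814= 2442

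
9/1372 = 9/1372= 0.01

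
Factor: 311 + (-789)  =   - 2^1*239^1 = -478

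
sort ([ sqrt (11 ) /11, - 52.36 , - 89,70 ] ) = [ - 89,-52.36 , sqrt(11)/11, 70] 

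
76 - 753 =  - 677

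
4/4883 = 4/4883=0.00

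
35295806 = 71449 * 494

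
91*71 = 6461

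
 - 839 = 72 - 911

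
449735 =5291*85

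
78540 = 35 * 2244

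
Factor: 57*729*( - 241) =- 3^7*19^1*241^1 =-  10014273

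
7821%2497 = 330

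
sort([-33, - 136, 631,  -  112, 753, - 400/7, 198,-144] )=[ -144, - 136 , - 112, - 400/7, - 33,  198,  631,753]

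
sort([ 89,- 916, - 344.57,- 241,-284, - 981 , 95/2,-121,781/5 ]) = [ -981,-916, - 344.57, - 284, - 241, - 121, 95/2,89,781/5]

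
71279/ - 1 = -71279 + 0/1=- 71279.00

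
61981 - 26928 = 35053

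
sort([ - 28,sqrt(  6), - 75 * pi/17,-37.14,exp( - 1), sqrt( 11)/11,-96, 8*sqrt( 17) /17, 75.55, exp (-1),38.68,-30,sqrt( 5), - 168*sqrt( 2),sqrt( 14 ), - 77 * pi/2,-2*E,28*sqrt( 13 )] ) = [-168*sqrt(2),-77*pi/2,-96,-37.14,  -  30 , - 28, - 75 * pi/17, - 2*E,sqrt (11)/11, exp ( - 1),exp(  -  1 ), 8  *sqrt(17) /17,sqrt( 5), sqrt( 6),sqrt(  14),  38.68,75.55,28 * sqrt( 13)]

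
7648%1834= 312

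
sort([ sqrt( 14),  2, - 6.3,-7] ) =[-7, - 6.3, 2,  sqrt(14)]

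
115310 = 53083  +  62227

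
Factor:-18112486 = - 2^1 * 7^1*61^1*127^1 * 167^1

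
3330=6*555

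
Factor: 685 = 5^1*137^1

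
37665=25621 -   -  12044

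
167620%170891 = 167620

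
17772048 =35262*504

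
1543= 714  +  829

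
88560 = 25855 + 62705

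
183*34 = 6222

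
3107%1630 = 1477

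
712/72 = 89/9 = 9.89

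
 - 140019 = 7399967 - 7539986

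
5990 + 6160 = 12150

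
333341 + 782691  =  1116032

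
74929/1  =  74929  =  74929.00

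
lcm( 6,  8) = 24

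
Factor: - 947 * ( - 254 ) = 2^1*127^1 * 947^1=240538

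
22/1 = 22 = 22.00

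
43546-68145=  - 24599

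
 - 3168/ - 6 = 528/1 = 528.00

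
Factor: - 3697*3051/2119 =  - 11279547/2119 = - 3^3*13^ (-1 )*113^1*163^( - 1 )*3697^1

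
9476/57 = 166 + 14/57=166.25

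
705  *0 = 0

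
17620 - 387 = 17233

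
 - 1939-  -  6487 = 4548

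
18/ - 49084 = - 1+ 24533/24542 = - 0.00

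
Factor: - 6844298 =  - 2^1*487^1*7027^1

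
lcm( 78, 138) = 1794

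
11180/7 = 11180/7=1597.14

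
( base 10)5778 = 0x1692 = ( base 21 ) D23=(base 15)1AA3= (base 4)1122102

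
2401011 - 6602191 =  - 4201180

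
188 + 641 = 829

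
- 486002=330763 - 816765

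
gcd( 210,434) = 14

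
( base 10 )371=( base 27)dk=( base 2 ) 101110011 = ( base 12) 26B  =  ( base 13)227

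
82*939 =76998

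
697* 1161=809217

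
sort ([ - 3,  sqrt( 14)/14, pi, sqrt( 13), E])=[ - 3, sqrt( 14)/14, E , pi , sqrt( 13 )] 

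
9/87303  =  3/29101 = 0.00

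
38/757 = 38/757 = 0.05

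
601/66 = 601/66 = 9.11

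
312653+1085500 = 1398153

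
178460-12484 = 165976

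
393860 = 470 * 838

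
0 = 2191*0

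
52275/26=52275/26 = 2010.58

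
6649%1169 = 804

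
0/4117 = 0 = 0.00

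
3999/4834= 3999/4834 = 0.83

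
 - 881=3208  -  4089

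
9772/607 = 16 + 60/607= 16.10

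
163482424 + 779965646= 943448070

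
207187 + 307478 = 514665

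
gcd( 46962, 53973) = 9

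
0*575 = 0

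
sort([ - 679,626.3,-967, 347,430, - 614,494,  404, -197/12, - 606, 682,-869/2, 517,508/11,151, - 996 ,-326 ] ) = [ - 996 ,-967,-679,-614  , - 606,-869/2, - 326, - 197/12,508/11, 151,347, 404, 430,  494,517,  626.3, 682 ]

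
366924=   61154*6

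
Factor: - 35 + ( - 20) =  - 55 = -5^1 * 11^1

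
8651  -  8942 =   -  291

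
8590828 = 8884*967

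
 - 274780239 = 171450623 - 446230862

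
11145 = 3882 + 7263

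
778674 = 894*871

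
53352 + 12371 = 65723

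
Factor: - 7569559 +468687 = -2^3*41^1*21649^1 = - 7100872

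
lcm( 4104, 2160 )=41040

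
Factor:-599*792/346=-2^2*3^2 * 11^1*173^(-1)*599^1=- 237204/173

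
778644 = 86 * 9054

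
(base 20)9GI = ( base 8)7542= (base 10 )3938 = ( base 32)3R2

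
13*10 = 130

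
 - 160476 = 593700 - 754176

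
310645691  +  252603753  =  563249444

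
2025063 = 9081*223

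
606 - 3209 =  - 2603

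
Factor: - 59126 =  - 2^1  *17^1*37^1*47^1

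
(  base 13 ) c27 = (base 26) 317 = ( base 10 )2061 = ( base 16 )80D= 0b100000001101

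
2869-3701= - 832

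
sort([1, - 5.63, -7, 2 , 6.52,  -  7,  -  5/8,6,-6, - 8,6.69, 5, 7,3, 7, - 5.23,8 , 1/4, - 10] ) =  [ - 10, - 8 ,- 7,  -  7, - 6, - 5.63, - 5.23,-5/8,1/4,1, 2, 3,5, 6,6.52,6.69,7, 7,8] 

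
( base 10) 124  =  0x7C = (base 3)11121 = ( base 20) 64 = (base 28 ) 4C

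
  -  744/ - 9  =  82 + 2/3= 82.67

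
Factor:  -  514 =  - 2^1*257^1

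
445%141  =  22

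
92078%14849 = 2984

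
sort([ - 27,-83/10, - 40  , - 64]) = [-64, - 40, - 27, - 83/10]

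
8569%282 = 109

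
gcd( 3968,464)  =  16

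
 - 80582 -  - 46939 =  - 33643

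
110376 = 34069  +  76307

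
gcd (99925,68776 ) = 1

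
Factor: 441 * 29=3^2 * 7^2*29^1 = 12789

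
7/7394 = 7/7394 = 0.00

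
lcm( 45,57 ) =855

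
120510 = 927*130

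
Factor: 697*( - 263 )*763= - 139866293 = - 7^1*17^1*41^1*109^1*263^1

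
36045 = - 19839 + 55884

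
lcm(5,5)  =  5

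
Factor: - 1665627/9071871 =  - 31^( - 1)*97547^( - 1 )*555209^1 = -555209/3023957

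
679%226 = 1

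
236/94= 2 + 24/47=2.51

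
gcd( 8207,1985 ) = 1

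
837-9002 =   -  8165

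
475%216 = 43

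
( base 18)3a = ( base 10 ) 64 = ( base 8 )100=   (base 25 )2E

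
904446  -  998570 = -94124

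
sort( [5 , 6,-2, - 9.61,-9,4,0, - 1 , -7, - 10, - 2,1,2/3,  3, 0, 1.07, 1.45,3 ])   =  [ - 10, - 9.61, - 9, - 7,-2,  -  2,-1,0,0,2/3,1,1.07,1.45,3,3,4, 5,  6 ] 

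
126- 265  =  - 139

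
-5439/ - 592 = 9 + 3/16 = 9.19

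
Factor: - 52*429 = -2^2* 3^1*11^1*13^2 = - 22308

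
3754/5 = 3754/5=750.80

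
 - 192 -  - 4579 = 4387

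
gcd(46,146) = 2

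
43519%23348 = 20171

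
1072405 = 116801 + 955604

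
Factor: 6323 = 6323^1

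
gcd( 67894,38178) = 2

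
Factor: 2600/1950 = 4/3 = 2^2 *3^( - 1)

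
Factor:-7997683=  -  7997683^1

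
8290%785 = 440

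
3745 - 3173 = 572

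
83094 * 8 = 664752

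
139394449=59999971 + 79394478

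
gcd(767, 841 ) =1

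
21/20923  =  3/2989 = 0.00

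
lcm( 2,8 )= 8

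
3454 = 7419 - 3965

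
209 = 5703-5494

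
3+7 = 10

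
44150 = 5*8830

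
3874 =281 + 3593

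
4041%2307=1734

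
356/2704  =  89/676 =0.13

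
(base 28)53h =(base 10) 4021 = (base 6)30341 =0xfb5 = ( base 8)7665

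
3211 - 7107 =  - 3896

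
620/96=155/24 = 6.46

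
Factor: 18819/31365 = 3/5=3^1 * 5^(-1)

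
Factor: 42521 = 101^1* 421^1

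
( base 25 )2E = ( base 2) 1000000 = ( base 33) 1V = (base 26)2c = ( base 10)64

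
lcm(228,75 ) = 5700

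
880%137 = 58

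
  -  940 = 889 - 1829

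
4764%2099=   566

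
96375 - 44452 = 51923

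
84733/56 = 84733/56 = 1513.09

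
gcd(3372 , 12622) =2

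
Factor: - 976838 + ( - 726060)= - 2^1*851449^1=-1702898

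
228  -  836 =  - 608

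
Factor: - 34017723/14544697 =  - 3^2*251^( - 1)*1033^1*3659^1 * 57947^ (-1)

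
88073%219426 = 88073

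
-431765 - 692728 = -1124493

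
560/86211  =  560/86211 = 0.01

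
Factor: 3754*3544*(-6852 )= -2^6*3^1*443^1 * 571^1 *1877^1 = - 91160213952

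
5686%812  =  2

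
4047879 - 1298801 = 2749078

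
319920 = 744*430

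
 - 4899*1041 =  - 5099859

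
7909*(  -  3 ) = - 23727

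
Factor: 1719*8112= 2^4*3^3 * 13^2*191^1 = 13944528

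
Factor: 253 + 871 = 1124= 2^2*281^1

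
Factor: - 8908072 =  - 2^3*1113509^1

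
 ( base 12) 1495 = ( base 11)18a8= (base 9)3275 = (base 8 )4561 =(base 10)2417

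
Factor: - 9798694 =-2^1*29^1 * 168943^1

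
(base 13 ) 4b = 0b111111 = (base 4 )333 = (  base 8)77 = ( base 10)63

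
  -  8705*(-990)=8617950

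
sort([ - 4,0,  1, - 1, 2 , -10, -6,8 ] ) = [-10, - 6, - 4, -1, 0,1, 2, 8]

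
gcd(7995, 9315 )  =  15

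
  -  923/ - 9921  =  923/9921 = 0.09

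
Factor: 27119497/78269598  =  2^( - 1) * 3^( - 3 )*11^( - 1)*17^( - 1)*23^( - 1 ) * 337^ ( - 1 ) * 27119497^1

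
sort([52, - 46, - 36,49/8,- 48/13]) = [ - 46, - 36,  -  48/13,49/8, 52 ] 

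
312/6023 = 312/6023 =0.05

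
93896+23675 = 117571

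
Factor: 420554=2^1*210277^1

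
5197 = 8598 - 3401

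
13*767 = 9971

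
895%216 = 31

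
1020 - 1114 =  - 94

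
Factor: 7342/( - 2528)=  - 3671/1264 = - 2^( - 4 ) * 79^( - 1)*3671^1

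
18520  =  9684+8836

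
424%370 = 54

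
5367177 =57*94161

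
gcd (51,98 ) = 1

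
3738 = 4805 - 1067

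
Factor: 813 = 3^1*271^1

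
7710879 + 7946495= 15657374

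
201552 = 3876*52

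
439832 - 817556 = - 377724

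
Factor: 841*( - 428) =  - 359948 = - 2^2*29^2 * 107^1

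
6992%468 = 440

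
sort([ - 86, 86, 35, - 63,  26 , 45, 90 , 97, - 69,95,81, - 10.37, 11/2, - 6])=[ - 86 , - 69, - 63, - 10.37, - 6, 11/2,26,35, 45,  81,  86 , 90, 95,97 ] 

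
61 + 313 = 374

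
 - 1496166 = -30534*49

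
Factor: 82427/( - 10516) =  - 2^( - 2)*11^(- 1)*139^1*239^ ( - 1)*593^1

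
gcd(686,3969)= 49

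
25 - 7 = 18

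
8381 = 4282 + 4099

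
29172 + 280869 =310041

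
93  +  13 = 106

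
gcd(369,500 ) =1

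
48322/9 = 5369 + 1/9 = 5369.11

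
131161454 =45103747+86057707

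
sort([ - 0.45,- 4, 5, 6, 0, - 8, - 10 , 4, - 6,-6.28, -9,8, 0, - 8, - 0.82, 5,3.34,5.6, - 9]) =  [ - 10, - 9, - 9, - 8,  -  8, - 6.28, - 6  , - 4, - 0.82, - 0.45, 0, 0, 3.34, 4,5, 5,  5.6,6, 8 ]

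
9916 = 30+9886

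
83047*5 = 415235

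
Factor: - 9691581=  - 3^1*17^1*190031^1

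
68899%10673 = 4861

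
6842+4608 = 11450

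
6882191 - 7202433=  - 320242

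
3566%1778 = 10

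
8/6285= 8/6285 = 0.00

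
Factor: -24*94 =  - 2256 = - 2^4 * 3^1 * 47^1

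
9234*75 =692550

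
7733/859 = 7733/859 =9.00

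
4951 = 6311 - 1360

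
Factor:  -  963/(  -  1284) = 3/4 = 2^( - 2) * 3^1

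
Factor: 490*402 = 2^2*3^1*5^1*  7^2*67^1 = 196980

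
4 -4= 0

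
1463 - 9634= - 8171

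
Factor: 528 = 2^4*3^1*11^1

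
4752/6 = 792 = 792.00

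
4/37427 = 4/37427 = 0.00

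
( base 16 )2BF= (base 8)1277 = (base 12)4a7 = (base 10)703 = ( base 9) 861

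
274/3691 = 274/3691 = 0.07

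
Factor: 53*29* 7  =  7^1 * 29^1*53^1 = 10759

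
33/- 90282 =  - 11/30094 = - 0.00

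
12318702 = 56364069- 44045367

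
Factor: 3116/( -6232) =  - 2^( - 1 )  =  - 1/2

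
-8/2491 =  - 8/2491 = -0.00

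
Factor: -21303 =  -3^4*263^1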